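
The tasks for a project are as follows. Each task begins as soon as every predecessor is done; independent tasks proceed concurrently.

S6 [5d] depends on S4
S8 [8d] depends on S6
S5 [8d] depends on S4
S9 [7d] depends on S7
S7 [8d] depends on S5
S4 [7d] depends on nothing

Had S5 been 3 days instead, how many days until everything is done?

25

Critical path before the change: S4→S5→S7→S9 = 7+8+8+7 = 30 giving 30 days.
S5 is on the critical path; changing it to 3 makes that path 25 days.
No other chain overtakes it, so the finish is 25 days.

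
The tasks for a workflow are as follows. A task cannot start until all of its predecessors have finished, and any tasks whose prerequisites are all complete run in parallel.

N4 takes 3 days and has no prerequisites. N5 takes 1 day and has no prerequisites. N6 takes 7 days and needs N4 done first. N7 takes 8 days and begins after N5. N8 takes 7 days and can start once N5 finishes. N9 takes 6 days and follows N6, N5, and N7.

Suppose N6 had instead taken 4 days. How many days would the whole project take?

As given, the longest chain is N4→N6→N9 = 3+7+6 = 16, so the finish is 16 days.
N6 lies on that path, so at 4 days the path becomes 13 days.
The binding chain switches to N5→N7→N9 = 1+8+6 = 15; finish 15 days.

15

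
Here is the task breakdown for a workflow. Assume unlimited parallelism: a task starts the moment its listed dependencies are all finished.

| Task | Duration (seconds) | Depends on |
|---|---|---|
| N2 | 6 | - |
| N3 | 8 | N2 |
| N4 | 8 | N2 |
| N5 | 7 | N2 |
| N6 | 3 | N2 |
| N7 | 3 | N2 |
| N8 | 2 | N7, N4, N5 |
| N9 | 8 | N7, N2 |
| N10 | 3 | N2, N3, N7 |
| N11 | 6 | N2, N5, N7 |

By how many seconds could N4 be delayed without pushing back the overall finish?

N2→N5→N11 = 6+7+6 = 19 sets the makespan at 19 seconds.
The longest chain containing N4 totals 16 seconds.
Slack of N4 = 9 − 6 = 3 seconds.

3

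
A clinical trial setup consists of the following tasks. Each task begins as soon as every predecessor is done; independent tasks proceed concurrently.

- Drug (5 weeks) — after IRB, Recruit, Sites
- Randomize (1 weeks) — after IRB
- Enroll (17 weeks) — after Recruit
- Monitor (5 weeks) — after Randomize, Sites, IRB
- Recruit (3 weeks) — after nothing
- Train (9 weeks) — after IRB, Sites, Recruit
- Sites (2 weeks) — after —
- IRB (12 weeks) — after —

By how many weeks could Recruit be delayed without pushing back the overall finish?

1

Critical path: IRB→Train = 12+9 = 21, so the finish is 21 weeks.
The longest chain containing Recruit totals 20 weeks.
So Recruit can slip 4 − 3 = 1 week.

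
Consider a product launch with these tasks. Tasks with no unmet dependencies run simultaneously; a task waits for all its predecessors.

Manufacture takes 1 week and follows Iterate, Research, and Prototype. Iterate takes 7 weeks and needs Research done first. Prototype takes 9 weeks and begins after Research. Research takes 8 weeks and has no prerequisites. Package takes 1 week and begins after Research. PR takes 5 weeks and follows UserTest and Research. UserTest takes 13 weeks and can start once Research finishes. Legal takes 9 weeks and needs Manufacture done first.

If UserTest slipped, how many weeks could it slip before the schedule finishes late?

1

The longest chain is Research→Prototype→Manufacture→Legal = 8+9+1+9 = 27; overall finish 27 weeks.
Longest path through UserTest: 26 weeks (earliest finish 21, latest finish 22).
So UserTest can slip 22 − 21 = 1 week.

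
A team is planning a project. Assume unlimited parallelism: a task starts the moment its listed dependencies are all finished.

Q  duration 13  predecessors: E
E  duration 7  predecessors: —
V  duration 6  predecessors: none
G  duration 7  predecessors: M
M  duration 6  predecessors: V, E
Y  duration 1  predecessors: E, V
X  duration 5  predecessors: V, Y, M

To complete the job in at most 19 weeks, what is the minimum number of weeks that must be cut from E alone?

1

Current finish: 20 weeks; target: 19.
E is on every critical path, so each week cut from E cuts the finish by one (this holds down to a finish of 19).
Need 20 − 19 = 1 week off E → E becomes 6 weeks, finish becomes 19.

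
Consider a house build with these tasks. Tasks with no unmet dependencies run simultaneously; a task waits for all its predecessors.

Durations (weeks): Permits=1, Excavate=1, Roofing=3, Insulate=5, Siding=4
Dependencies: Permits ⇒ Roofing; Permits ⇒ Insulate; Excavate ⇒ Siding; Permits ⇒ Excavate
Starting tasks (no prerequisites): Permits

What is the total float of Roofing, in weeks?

2

Critical path: Permits→Excavate→Siding = 1+1+4 = 6, so the finish is 6 weeks.
The longest chain containing Roofing totals 4 weeks.
So Roofing can slip 6 − 4 = 2 weeks.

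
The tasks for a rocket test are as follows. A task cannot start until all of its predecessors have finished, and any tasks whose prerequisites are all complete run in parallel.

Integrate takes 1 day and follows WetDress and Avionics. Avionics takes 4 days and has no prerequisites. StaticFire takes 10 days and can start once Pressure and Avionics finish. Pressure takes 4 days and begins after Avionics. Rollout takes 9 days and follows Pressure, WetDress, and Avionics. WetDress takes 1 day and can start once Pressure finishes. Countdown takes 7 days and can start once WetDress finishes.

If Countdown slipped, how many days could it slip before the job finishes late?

Critical path: Avionics→Pressure→WetDress→Rollout = 4+4+1+9 = 18, so the finish is 18 days.
Longest path through Countdown: 16 days (earliest finish 16, latest finish 18).
Float = 18 − 16 = 2.

2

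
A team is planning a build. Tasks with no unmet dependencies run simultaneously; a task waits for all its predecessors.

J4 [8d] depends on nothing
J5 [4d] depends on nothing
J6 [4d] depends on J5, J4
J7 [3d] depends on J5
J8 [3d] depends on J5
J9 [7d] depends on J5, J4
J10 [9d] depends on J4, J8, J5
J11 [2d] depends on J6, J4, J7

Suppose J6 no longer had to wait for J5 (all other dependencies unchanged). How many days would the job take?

17

With the dependency in place, J4→J10 = 8+9 = 17 sets the finish at 17 days.
Dropping J5→J6 doesn't change J6's earliest start (8); another predecessor still binds.
New critical path: J4→J10 = 8+9 = 17 ⇒ 17 days.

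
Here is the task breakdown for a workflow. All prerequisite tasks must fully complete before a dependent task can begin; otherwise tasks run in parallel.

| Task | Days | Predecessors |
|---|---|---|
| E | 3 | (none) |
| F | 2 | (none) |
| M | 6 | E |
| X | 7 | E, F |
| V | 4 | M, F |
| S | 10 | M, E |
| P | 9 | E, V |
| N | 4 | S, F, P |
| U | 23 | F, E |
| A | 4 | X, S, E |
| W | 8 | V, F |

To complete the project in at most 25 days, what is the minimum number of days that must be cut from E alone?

Current finish: 26 days; target: 25.
E is on every critical path, so each day cut from E cuts the finish by one (this holds down to a finish of 25).
Need 26 − 25 = 1 day off E → E becomes 2 days, finish becomes 25.

1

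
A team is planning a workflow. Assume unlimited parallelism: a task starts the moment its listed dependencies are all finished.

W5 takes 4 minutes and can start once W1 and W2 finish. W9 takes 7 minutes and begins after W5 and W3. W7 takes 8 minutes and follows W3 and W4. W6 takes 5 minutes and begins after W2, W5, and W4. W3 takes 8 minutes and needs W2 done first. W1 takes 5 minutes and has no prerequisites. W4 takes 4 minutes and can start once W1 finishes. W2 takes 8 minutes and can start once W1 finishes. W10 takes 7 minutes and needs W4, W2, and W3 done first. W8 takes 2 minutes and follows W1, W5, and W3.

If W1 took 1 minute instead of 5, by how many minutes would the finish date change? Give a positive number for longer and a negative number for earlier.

Baseline: W1→W2→W3→W7 = 5+8+8+8 = 29 → 29 minutes.
Since W1 is critical, the -4 change carries straight to that chain (now 25 minutes).
No other chain overtakes it, so the finish is 25 minutes.
Change in finish: 25 − 29 = -4 minutes.

-4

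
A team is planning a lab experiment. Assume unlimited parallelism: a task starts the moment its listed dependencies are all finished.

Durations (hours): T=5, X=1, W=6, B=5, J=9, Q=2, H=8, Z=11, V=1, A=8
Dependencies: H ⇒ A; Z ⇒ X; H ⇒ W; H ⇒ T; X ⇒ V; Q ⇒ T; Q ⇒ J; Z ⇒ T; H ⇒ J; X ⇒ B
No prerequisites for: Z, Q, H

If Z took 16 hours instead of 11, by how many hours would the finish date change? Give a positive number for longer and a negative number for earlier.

5

As given, the longest chain is Z→X→B = 11+1+5 = 17, so the finish is 17 hours.
Since Z is critical, the +5 change carries straight to that chain (now 22 hours).
That remains the longest chain; total 22 hours.
Change in finish: 22 − 17 = +5 hours.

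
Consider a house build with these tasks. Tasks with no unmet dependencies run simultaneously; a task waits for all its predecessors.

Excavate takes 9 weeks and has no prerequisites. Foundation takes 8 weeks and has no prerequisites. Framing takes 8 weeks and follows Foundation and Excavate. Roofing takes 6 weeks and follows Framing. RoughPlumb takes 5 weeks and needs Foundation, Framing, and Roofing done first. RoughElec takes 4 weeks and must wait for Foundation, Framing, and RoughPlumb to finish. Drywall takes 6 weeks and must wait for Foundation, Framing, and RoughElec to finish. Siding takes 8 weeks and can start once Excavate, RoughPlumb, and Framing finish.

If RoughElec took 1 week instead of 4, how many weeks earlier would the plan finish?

2

The binding path is Excavate→Framing→Roofing→RoughPlumb→RoughElec→Drywall = 9+8+6+5+4+6 = 38; finish at 38 weeks.
RoughElec lies on that path, so at 1 week the path becomes 35 weeks.
New critical path: Excavate→Framing→Roofing→RoughPlumb→Siding = 9+8+6+5+8 = 36 ⇒ 36 weeks.
Change in finish: 36 − 38 = -2 weeks.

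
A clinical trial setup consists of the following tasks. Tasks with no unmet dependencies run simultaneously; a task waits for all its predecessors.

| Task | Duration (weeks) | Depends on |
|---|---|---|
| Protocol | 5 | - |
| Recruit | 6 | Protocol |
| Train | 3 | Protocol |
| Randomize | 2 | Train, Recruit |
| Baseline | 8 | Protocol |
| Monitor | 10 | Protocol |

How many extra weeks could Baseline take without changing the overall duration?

The longest chain is Protocol→Monitor = 5+10 = 15; overall finish 15 weeks.
Baseline finishes as early as 13 and must finish by 15.
So Baseline can slip 15 − 13 = 2 weeks.

2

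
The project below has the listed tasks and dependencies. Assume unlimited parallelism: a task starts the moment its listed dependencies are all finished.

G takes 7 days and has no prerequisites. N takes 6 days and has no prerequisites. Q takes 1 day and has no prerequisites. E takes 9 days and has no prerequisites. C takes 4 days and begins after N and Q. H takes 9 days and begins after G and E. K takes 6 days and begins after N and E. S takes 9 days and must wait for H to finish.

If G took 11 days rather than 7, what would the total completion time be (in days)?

Baseline: E→H→S = 9+9+9 = 27 → 27 days.
The longest path through G is only 25 days, so G has float 2.
The binding chain switches to G→H→S = 11+9+9 = 29; finish 29 days.

29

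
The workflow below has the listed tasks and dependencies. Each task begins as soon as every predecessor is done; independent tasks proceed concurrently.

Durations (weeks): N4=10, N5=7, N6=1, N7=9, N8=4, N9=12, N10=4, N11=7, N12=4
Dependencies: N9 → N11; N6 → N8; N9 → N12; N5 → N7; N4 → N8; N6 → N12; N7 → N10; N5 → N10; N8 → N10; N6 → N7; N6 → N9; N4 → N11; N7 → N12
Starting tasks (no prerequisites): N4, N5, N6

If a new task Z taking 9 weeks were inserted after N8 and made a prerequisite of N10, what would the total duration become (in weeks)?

Originally the project takes 20 weeks.
With Z inserted, N10 now waits for max(N8, N7, N5, Z).
New critical path: N4→N8→Z→N10 = 10+4+9+4 = 27 ⇒ 27 weeks.

27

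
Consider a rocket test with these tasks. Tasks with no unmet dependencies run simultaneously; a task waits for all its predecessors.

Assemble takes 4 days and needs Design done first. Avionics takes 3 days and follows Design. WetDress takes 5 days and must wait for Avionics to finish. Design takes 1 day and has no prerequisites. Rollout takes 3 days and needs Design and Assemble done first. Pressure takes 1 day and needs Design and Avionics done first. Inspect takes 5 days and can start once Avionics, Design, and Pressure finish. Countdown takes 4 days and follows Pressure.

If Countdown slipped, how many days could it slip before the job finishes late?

1

Critical path: Design→Avionics→Pressure→Inspect = 1+3+1+5 = 10, so the finish is 10 days.
Countdown finishes as early as 9 and must finish by 10.
So Countdown can slip 10 − 9 = 1 day.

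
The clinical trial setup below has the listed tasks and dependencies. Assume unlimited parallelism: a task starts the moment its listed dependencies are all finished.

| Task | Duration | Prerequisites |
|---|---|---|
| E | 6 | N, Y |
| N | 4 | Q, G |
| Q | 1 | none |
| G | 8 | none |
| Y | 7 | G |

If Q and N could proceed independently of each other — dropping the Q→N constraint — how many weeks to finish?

With the dependency in place, G→Y→E = 8+7+6 = 21 sets the finish at 21 weeks.
Dropping Q→N doesn't change N's earliest start (8); another predecessor still binds.
The longest chain is now G→Y→E = 8+7+6 = 21, so the plan takes 21 weeks.

21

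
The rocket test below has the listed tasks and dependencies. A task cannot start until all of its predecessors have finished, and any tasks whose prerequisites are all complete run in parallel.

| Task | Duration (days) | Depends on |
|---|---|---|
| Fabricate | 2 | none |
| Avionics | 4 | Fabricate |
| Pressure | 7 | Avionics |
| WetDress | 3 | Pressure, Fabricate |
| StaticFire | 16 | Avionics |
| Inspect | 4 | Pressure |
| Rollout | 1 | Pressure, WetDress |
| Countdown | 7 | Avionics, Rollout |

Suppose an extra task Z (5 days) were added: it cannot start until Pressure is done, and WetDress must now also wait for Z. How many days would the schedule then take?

Originally the schedule takes 24 days.
With Z inserted, WetDress now waits for max(Pressure, Fabricate, Z).
New critical path: Fabricate→Avionics→Pressure→Z→WetDress→Rollout→Countdown = 2+4+7+5+3+1+7 = 29 ⇒ 29 days.

29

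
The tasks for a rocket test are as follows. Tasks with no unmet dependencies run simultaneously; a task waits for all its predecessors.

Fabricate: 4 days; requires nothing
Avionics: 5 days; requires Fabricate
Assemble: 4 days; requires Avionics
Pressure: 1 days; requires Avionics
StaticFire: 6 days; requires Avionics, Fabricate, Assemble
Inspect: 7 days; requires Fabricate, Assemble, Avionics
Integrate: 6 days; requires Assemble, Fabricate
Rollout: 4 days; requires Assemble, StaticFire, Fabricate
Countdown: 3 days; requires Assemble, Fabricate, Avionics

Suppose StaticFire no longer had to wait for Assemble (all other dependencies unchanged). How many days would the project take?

Before: longest chain Fabricate→Avionics→Assemble→StaticFire→Rollout = 4+5+4+6+4 = 23, finish 23.
Without Assemble→StaticFire, StaticFire's earliest start moves from 13 to 9.
New critical path: Fabricate→Avionics→Assemble→Inspect = 4+5+4+7 = 20 ⇒ 20 days.

20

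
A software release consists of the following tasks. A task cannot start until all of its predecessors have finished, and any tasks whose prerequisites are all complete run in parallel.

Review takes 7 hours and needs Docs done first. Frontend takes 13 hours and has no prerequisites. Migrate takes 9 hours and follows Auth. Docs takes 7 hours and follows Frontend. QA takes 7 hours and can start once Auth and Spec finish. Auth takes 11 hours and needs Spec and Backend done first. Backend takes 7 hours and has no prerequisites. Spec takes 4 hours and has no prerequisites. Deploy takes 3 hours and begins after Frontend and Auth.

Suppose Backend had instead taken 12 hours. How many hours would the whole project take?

The binding path is Backend→Auth→Migrate = 7+11+9 = 27; finish at 27 hours.
Since Backend is critical, the +5 change carries straight to that chain (now 32 hours).
No other chain overtakes it, so the finish is 32 hours.

32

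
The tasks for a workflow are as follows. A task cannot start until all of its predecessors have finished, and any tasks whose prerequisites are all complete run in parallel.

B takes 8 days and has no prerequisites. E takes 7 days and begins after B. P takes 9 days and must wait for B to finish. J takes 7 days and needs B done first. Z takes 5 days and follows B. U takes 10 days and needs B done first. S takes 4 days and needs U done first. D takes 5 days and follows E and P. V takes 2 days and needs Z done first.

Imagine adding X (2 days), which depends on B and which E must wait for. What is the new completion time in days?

Originally the job takes 22 days.
With X inserted, E now waits for max(B, X).
New critical path: B→X→E→D = 8+2+7+5 = 22 ⇒ 22 days.

22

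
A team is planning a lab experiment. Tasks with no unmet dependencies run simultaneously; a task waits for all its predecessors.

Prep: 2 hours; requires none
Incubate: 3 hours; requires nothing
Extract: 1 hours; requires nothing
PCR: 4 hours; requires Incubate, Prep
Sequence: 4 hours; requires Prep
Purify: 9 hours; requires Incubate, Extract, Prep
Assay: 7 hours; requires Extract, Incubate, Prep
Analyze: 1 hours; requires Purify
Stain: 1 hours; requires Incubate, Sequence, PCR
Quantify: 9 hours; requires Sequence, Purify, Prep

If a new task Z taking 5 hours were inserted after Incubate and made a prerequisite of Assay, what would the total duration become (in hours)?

Originally the project takes 21 hours.
With Z inserted, Assay now waits for max(Extract, Incubate, Prep, Z).
New critical path: Incubate→Purify→Quantify = 3+9+9 = 21 ⇒ 21 hours.

21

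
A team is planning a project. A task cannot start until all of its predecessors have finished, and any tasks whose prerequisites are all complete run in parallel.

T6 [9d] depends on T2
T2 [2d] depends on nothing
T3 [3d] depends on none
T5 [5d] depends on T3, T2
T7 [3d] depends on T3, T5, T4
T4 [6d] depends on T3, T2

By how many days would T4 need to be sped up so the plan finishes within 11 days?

1

Current finish: 12 days; target: 11.
T4 is on every critical path, so each day cut from T4 cuts the finish by one (this holds down to a finish of 11).
Need 12 − 11 = 1 day off T4 → T4 becomes 5 days, finish becomes 11.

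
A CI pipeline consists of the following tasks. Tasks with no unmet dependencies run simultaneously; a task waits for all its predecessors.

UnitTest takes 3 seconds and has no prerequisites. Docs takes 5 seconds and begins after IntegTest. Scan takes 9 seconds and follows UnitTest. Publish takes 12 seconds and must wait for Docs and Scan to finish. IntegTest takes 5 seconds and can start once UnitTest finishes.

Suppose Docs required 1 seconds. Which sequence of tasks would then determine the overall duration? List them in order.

Baseline: UnitTest→IntegTest→Docs→Publish = 3+5+5+12 = 25 → 25 seconds.
Docs lies on that path, so at 1 second the path becomes 21 seconds.
New critical path: UnitTest→Scan→Publish = 3+9+12 = 24 ⇒ 24 seconds.

UnitTest, Scan, Publish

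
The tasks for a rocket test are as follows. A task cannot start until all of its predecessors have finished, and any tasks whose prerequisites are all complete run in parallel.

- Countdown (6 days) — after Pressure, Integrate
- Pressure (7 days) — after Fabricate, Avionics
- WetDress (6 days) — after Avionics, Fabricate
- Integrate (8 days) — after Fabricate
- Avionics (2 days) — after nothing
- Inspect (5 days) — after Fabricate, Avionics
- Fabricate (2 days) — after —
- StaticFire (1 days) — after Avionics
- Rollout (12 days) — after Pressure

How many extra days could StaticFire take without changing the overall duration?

18

Critical path: Fabricate→Pressure→Rollout = 2+7+12 = 21, so the finish is 21 days.
Longest path through StaticFire: 3 days (earliest finish 3, latest finish 21).
So StaticFire can slip 21 − 3 = 18 days.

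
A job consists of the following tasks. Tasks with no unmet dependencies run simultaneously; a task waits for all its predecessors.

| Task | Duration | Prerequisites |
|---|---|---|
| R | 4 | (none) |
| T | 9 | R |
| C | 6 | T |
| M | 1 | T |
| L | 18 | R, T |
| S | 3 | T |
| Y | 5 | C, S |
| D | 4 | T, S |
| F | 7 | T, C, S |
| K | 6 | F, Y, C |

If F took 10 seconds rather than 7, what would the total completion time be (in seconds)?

The binding path is R→T→C→F→K = 4+9+6+7+6 = 32; finish at 32 seconds.
F lies on that path, so at 10 seconds the path becomes 35 seconds.
The critical path is still R→T→C→F→K; finish is now 35 seconds.

35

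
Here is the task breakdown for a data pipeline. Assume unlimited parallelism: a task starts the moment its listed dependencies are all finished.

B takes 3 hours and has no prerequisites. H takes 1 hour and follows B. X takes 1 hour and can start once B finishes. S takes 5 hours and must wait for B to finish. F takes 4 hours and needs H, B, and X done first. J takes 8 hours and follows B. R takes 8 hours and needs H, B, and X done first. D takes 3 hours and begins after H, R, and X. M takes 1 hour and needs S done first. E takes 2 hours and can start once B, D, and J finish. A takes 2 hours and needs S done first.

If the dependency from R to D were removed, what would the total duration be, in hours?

13

Before: longest chain B→H→R→D→E = 3+1+8+3+2 = 17, finish 17.
Without R→D, D's earliest start moves from 12 to 4.
New critical path: B→J→E = 3+8+2 = 13 ⇒ 13 hours.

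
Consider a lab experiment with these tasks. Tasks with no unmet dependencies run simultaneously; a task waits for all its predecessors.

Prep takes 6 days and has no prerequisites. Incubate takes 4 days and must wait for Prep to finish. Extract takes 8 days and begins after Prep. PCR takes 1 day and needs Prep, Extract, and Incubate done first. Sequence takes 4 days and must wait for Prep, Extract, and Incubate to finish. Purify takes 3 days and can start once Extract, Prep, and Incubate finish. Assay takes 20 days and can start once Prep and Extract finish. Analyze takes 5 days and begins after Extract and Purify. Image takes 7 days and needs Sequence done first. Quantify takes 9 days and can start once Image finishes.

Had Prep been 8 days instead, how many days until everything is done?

36

Critical path before the change: Prep→Extract→Sequence→Image→Quantify = 6+8+4+7+9 = 34 giving 34 days.
Prep lies on that path, so at 8 days the path becomes 36 days.
That remains the longest chain; total 36 days.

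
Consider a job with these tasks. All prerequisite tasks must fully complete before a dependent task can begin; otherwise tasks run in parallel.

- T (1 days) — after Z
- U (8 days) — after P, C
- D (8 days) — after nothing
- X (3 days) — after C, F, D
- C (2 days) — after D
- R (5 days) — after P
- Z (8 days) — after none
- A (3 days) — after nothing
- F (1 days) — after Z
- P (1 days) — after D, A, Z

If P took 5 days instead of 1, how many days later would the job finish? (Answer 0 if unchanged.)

Baseline: D→C→U = 8+2+8 = 18 → 18 days.
P is off the critical path — its longest chain is 17 days, giving 1 of slack.
New critical path: Z→P→U = 8+5+8 = 21 ⇒ 21 days.
Change in finish: 21 − 18 = +3 days.

3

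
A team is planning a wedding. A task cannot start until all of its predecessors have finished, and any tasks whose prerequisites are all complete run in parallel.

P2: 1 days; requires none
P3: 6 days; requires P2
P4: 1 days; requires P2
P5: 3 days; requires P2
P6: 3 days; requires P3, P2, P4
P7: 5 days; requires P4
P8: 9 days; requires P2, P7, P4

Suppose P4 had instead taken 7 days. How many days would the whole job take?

22

Actual critical path: P2→P4→P7→P8 = 1+1+5+9 = 16 ⇒ 16 days.
P4 lies on that path, so at 7 days the path becomes 22 days.
No other chain overtakes it, so the finish is 22 days.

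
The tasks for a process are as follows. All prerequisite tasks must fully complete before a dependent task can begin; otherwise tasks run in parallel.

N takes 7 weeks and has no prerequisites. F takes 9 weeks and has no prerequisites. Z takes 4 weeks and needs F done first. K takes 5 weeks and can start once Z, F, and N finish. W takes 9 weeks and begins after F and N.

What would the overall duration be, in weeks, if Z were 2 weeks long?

As given, the longest chain is F→Z→K = 9+4+5 = 18, so the finish is 18 weeks.
Z is on the critical path; changing it to 2 makes that path 16 weeks.
New critical path: F→W = 9+9 = 18 ⇒ 18 weeks.

18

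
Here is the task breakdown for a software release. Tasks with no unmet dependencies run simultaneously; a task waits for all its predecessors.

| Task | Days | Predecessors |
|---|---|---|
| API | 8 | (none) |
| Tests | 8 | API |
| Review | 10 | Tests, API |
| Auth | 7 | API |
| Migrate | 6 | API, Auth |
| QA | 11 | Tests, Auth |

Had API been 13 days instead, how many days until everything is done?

32

Actual critical path: API→Tests→QA = 8+8+11 = 27 ⇒ 27 days.
API lies on that path, so at 13 days the path becomes 32 days.
The critical path is still API→Tests→QA; finish is now 32 days.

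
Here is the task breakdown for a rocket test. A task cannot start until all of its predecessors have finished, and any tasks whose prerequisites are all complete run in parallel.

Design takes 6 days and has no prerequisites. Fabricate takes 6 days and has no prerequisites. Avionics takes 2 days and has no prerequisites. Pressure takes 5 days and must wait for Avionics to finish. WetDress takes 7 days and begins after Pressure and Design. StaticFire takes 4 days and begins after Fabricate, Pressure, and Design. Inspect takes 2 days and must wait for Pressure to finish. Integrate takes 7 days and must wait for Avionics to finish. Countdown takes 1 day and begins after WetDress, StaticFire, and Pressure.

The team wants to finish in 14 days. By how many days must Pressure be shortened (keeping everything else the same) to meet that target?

Current finish: 15 days; target: 14.
Pressure is on every critical path, so each day cut from Pressure cuts the finish by one (this holds down to a finish of 14).
Need 15 − 14 = 1 day off Pressure → Pressure becomes 4 days, finish becomes 14.

1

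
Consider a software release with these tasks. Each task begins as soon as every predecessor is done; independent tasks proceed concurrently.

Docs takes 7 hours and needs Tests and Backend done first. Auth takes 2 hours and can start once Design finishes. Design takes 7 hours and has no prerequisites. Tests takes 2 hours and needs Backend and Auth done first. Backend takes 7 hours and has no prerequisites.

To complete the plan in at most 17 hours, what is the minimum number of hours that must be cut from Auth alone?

1

Current finish: 18 hours; target: 17.
Auth is on every critical path, so each hour cut from Auth cuts the finish by one (this holds down to a finish of 17).
Need 18 − 17 = 1 hour off Auth → Auth becomes 1 hour, finish becomes 17.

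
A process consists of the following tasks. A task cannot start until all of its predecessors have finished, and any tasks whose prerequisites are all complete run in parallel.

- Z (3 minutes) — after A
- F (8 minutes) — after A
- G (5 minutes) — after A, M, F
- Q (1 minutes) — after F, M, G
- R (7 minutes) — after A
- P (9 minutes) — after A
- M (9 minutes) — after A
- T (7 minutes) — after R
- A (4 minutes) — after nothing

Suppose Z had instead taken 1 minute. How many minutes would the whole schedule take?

19

Actual critical path: A→M→G→Q = 4+9+5+1 = 19 ⇒ 19 minutes.
Z has 12 minutes of float (longest path through it is 7).
The critical path is still A→M→G→Q; finish is now 19 minutes.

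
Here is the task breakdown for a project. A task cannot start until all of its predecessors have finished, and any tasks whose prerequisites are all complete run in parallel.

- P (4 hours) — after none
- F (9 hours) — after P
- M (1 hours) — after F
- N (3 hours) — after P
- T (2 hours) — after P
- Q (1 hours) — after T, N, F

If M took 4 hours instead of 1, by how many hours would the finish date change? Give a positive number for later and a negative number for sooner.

3

The binding path is P→F→M = 4+9+1 = 14; finish at 14 hours.
M is on the critical path; changing it to 4 makes that path 17 hours.
No other chain overtakes it, so the finish is 17 hours.
Change in finish: 17 − 14 = +3 hours.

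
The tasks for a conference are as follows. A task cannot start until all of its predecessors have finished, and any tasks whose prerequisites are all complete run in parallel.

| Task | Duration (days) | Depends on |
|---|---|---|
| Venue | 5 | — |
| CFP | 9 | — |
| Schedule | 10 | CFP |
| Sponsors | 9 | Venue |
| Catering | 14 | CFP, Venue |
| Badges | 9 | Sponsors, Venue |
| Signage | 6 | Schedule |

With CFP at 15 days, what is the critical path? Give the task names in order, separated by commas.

As given, the longest chain is CFP→Schedule→Signage = 9+10+6 = 25, so the finish is 25 days.
CFP lies on that path, so at 15 days the path becomes 31 days.
That remains the longest chain; total 31 days.

CFP, Schedule, Signage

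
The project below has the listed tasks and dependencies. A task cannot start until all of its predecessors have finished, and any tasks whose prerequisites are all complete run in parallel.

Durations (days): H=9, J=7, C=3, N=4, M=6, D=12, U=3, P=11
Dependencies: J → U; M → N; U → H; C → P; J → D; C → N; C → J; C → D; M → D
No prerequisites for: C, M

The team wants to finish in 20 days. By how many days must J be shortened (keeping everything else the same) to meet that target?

Current finish: 22 days; target: 20.
J is on every critical path, so each day cut from J cuts the finish by one (this holds down to a finish of 18).
Need 22 − 20 = 2 days off J → J becomes 5 days, finish becomes 20.

2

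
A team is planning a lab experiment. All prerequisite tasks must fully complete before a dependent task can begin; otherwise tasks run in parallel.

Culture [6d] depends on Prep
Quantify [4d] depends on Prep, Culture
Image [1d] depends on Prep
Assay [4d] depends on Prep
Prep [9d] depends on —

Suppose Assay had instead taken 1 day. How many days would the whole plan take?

19

As given, the longest chain is Prep→Culture→Quantify = 9+6+4 = 19, so the finish is 19 days.
Assay is off the critical path — its longest chain is 13 days, giving 6 of slack.
The critical path is still Prep→Culture→Quantify; finish is now 19 days.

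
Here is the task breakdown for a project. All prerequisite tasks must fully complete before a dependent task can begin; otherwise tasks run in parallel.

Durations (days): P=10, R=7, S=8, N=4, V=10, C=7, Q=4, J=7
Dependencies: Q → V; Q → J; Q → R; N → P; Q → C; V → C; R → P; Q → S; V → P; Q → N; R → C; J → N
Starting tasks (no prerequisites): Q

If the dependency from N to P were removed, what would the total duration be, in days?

24

With the dependency in place, Q→J→N→P = 4+7+4+10 = 25 sets the finish at 25 days.
Without N→P, P's earliest start moves from 15 to 14.
The longest chain is now Q→V→P = 4+10+10 = 24, so the project takes 24 days.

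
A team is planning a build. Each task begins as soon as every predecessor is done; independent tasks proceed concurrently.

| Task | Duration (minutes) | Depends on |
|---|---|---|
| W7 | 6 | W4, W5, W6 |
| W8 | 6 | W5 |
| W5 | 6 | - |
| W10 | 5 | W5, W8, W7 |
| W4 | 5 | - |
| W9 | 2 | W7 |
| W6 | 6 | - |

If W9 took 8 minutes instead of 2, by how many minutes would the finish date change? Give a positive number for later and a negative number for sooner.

Baseline: W5→W7→W10 = 6+6+5 = 17 → 17 minutes.
W9 has 3 minutes of float (longest path through it is 14).
The binding chain switches to W5→W7→W9 = 6+6+8 = 20; finish 20 minutes.
Change in finish: 20 − 17 = +3 minutes.

3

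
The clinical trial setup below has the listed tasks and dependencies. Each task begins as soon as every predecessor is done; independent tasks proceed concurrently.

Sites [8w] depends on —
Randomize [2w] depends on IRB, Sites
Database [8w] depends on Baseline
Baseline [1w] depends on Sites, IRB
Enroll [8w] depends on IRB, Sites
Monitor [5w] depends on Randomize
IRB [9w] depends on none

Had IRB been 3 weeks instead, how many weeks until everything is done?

As given, the longest chain is IRB→Baseline→Database = 9+1+8 = 18, so the finish is 18 weeks.
IRB is on the critical path; changing it to 3 makes that path 12 weeks.
Now Sites→Baseline→Database = 8+1+8 = 17 is longest, so the finish becomes 17 weeks.

17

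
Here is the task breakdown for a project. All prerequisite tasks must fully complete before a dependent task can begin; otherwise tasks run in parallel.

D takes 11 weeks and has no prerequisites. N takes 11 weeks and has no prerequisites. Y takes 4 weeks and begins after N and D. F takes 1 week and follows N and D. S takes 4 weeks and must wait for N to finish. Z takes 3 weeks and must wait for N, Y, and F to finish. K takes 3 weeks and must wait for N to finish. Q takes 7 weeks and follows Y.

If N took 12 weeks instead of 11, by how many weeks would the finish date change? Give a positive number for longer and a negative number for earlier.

Baseline: N→Y→Q = 11+4+7 = 22 → 22 weeks.
Since N is critical, the +1 change carries straight to that chain (now 23 weeks).
No other chain overtakes it, so the finish is 23 weeks.
Change in finish: 23 − 22 = +1 weeks.

1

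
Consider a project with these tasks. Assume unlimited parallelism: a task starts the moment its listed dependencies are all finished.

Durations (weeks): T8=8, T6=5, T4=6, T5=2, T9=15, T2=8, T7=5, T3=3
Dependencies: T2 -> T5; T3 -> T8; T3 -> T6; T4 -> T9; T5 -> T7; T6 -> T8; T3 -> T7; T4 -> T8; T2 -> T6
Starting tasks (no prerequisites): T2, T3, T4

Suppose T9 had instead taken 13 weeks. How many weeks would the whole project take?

Critical path before the change: T4→T9 = 6+15 = 21 giving 21 weeks.
Since T9 is critical, the -2 change carries straight to that chain (now 19 weeks).
New critical path: T2→T6→T8 = 8+5+8 = 21 ⇒ 21 weeks.

21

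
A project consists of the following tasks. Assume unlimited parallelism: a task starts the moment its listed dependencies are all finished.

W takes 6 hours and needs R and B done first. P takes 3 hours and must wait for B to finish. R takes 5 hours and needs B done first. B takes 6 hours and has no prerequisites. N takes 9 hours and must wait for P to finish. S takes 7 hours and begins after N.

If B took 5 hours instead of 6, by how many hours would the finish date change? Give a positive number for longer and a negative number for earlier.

-1

Actual critical path: B→P→N→S = 6+3+9+7 = 25 ⇒ 25 hours.
Since B is critical, the -1 change carries straight to that chain (now 24 hours).
No other chain overtakes it, so the finish is 24 hours.
Change in finish: 24 − 25 = -1 hours.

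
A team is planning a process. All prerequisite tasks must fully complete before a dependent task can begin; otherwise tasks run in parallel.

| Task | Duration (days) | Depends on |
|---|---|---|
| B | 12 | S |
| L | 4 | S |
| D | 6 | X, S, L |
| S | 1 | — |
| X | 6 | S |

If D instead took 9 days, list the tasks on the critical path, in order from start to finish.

Actual critical path: S→X→D = 1+6+6 = 13 ⇒ 13 days.
D is on the critical path; changing it to 9 makes that path 16 days.
That remains the longest chain; total 16 days.

S, X, D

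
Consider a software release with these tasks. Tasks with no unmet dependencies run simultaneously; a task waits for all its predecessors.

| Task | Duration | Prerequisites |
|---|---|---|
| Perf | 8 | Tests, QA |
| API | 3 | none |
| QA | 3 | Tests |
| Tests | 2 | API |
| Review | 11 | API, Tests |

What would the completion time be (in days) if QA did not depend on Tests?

With the dependency in place, API→Tests→Review = 3+2+11 = 16 sets the finish at 16 days.
Without Tests→QA, QA's earliest start moves from 5 to 0.
The longest chain is now API→Tests→Review = 3+2+11 = 16, so the plan takes 16 days.

16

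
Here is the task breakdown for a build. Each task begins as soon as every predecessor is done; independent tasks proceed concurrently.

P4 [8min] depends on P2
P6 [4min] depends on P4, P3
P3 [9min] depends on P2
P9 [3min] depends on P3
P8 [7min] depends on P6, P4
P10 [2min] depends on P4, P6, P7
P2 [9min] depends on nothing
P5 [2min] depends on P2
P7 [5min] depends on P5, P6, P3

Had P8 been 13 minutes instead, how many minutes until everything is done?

35

Baseline: P2→P3→P6→P8 = 9+9+4+7 = 29 → 29 minutes.
Since P8 is critical, the +6 change carries straight to that chain (now 35 minutes).
No other chain overtakes it, so the finish is 35 minutes.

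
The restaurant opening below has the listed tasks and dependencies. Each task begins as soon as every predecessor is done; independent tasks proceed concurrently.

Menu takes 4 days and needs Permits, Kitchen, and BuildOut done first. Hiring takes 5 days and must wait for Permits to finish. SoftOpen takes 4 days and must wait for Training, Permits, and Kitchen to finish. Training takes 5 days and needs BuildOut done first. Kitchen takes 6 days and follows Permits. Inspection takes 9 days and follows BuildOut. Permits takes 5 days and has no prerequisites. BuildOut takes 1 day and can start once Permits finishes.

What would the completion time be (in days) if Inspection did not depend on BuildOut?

With the dependency in place, Permits→BuildOut→Training→SoftOpen = 5+1+5+4 = 15 sets the finish at 15 days.
Without BuildOut→Inspection, Inspection's earliest start moves from 6 to 0.
After: Permits→BuildOut→Training→SoftOpen = 5+1+5+4 = 15 → 15 days.

15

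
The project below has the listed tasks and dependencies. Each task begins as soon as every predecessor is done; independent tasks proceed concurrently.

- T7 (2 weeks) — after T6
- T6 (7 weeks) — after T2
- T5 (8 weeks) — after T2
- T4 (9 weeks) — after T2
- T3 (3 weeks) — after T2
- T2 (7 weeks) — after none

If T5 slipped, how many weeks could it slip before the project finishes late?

1

The longest chain is T2→T4 = 7+9 = 16; overall finish 16 weeks.
Longest path through T5: 15 weeks (earliest finish 15, latest finish 16).
Slack of T5 = 8 − 7 = 1 week.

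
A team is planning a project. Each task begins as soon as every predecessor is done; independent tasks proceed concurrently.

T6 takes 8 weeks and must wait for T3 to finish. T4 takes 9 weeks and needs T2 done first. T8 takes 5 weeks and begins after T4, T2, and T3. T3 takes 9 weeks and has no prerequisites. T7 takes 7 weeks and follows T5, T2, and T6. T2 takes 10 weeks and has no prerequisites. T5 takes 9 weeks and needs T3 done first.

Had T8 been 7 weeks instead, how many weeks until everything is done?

26

The binding path is T3→T5→T7 = 9+9+7 = 25; finish at 25 weeks.
T8 has 1 week of float (longest path through it is 24).
Now T2→T4→T8 = 10+9+7 = 26 is longest, so the finish becomes 26 weeks.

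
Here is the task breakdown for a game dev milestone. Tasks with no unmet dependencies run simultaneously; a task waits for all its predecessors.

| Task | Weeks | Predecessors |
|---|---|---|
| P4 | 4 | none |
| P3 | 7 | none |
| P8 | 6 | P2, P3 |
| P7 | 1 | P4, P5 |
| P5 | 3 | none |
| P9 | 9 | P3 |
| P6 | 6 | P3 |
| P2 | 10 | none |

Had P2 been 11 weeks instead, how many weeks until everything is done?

The binding path is P2→P8 = 10+6 = 16; finish at 16 weeks.
Since P2 is critical, the +1 change carries straight to that chain (now 17 weeks).
That remains the longest chain; total 17 weeks.

17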